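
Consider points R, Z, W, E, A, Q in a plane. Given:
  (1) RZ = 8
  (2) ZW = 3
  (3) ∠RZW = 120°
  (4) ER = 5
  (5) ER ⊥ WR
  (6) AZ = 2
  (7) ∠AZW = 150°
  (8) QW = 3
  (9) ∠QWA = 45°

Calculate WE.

Step 1: By the law of cosines on triangle RZW: RW² = 8² + 3² − 2·8·3·cos(120°) = 97, so RW = √97.
Step 2: By the law of cosines on triangle WRE: WE² = √97² + 5² − 2·√97·5·cos(90°) = 122, so WE = √122.

Therefore, the length of WE = √122.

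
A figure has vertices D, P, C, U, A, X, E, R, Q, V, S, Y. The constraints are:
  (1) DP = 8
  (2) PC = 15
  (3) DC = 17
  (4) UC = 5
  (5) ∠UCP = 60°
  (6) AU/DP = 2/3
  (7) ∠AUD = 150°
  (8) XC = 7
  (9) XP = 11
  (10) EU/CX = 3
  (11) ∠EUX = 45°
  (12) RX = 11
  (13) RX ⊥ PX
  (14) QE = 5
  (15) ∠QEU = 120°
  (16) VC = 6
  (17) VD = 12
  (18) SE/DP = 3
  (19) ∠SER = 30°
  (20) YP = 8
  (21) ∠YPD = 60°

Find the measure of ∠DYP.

Step 1: By the law of cosines on triangle YPD: YD² = 8² + 8² − 2·8·8·cos(60°) = 64, so YD = 8.
Step 2: By the inverse law of cosines on triangle DYP: cos(∠DYP) = (8² + 8² − 8²) / (2·8·8) = 64/128 = 0.5, so ∠DYP = 60°.

Therefore, the measure of angle ∠DYP = 60°.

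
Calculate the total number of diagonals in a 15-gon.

The number of diagonals in an n-gon is n(n - 3)/2.
For n = 15: 15(15 - 3)/2 = 15 × 12 / 2 = 90.

90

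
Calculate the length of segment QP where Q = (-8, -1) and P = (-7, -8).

The horizontal distance is |-7 - -8| = 1 and the vertical distance is |-8 - -1| = 7.
By the Pythagorean theorem, d = sqrt(1^2 + 7^2) = sqrt(50) = 5*sqrt(2).

5*sqrt(2)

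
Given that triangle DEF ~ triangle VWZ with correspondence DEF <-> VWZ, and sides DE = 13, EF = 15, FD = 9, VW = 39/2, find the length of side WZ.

k = 39/2/13 = 3/2. WZ = 3/2 * 15 = 45/2.

45/2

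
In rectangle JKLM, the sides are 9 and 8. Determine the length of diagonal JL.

d = sqrt(9^2 + 8^2) = sqrt(145)

sqrt(145)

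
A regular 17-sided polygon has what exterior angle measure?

Each exterior angle of a regular n-gon is 360 / n.
For n = 17: 360 / 17 = 360/17 degrees.

360/17 degrees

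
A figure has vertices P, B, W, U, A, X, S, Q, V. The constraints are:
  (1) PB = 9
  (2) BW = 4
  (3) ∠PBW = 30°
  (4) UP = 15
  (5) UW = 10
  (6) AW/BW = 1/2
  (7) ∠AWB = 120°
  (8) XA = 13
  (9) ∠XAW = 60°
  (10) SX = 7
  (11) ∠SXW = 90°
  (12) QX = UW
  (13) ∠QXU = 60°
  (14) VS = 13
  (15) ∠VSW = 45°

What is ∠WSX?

From the given relations: AW = 1/2·BW = 1/2·4 = 2.
Step 1: By the law of cosines on triangle XAW: XW² = 13² + 2² − 2·13·2·cos(60°) = 147, so XW = 7·√3.
Step 2: By the law of cosines on triangle SXW: SW² = 7² + (7·√3)² − 2·7·7·√3·cos(90°) = 196, so SW = 14.
Step 3: By the inverse law of cosines on triangle WSX: cos(∠WSX) = (14² + 7² − (7·√3)²) / (2·14·7) = 98/196 = 0.5, so ∠WSX = 60°.

Therefore, the measure of angle ∠WSX = 60°.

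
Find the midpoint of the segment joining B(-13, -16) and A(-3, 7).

M = ((x₁ + x₂)/2, (y₁ + y₂)/2)
= ((-13 + -3)/2, (-16 + 7)/2)
= (-16/2, -9/2) = (-8, -9/2)

(-8, -9/2)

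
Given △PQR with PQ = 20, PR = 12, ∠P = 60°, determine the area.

Area = (1/2) * PQ * PR * sin(P)
Area = (1/2) * 20 * 12 * sin(60°)
Area = (1/2) * 20 * 12 * sqrt(3)/2
Area = 60*sqrt(3)

60*sqrt(3)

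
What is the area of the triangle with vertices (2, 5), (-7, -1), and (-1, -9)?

Shoelace: Area = (1/2)|2(-1--9) + -7(-9-5) + -1(5--1)| = (1/2)(108) = 54

54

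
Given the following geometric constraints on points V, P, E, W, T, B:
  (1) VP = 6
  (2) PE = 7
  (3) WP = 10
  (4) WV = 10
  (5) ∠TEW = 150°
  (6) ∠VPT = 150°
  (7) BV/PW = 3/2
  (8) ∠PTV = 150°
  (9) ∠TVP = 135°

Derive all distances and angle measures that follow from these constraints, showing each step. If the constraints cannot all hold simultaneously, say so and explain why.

These constraints are not satisfiable: (6), (8) and (9) are the three interior angles of triangle VPT, which must sum to 180°, but 150° + 150° + 135° = 435°. No planar figure meets all of them, so nothing further can be derived.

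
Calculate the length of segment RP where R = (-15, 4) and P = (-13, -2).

d = sqrt((2)^2 + (-6)^2) = sqrt(40) = 2*sqrt(10)

2*sqrt(10)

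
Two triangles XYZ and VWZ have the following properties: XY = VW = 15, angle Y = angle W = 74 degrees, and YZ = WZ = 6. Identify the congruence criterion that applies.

The given information matches SAS: Two pairs of corresponding sides and the included angle are equal (Side-Angle-Side).

SAS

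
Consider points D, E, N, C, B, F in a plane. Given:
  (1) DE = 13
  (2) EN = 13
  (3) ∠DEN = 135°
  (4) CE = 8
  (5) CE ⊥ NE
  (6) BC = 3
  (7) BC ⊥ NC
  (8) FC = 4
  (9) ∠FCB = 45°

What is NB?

Step 1: By the law of cosines on triangle CEN: CN² = 8² + 13² − 2·8·13·cos(90°) = 233, so CN ≈ 15.26.
Step 2: By the law of cosines on triangle NCB: NB² = 15.26² + 3² − 2·15.26·3·cos(90°) = 242, so NB = 11·√2.

Therefore, the length of NB = 11·√2.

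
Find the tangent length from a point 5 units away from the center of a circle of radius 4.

The tangent, radius, and line from the external point to the center form a right triangle.
The right angle is where the tangent meets the radius.
By the Pythagorean theorem: tangent² + 4² = 5²
tangent² = 25 - 16 = 9
tangent = 3

3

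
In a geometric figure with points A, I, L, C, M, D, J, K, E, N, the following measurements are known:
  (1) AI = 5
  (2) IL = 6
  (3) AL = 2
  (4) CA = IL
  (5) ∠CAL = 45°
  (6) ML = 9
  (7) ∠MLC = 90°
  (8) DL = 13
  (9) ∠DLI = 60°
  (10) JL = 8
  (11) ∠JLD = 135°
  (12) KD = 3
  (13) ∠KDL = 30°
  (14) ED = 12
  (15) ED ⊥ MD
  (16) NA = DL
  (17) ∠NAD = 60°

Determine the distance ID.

Step 1: By the law of cosines on triangle ILD: ID² = 6² + 13² − 2·6·13·cos(60°) = 127, so ID = √127.

Therefore, the length of ID = √127.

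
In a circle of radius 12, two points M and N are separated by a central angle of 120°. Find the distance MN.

Drop a perpendicular from the center to the chord, bisecting both the chord and the central angle.
Each half-chord = r sin(θ/2) = 12 sin(60°).
The full chord = 2 × 12 × sin(60°) = 12*sqrt(3).

12*sqrt(3)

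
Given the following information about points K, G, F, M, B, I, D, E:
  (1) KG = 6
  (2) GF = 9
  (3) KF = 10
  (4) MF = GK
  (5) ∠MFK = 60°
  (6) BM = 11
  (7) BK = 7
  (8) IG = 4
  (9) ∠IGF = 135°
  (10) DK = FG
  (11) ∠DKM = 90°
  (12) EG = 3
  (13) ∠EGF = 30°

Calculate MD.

From the given relations: MF = GK = 6; DK = FG = 9.
Step 1: By the law of cosines on triangle KFM: KM² = 10² + 6² − 2·10·6·cos(60°) = 76, so KM = 2·√19.
Step 2: By the law of cosines on triangle MKD: MD² = (2·√19)² + 9² − 2·2·√19·9·cos(90°) = 157, so MD = √157.

Therefore, the length of MD = √157.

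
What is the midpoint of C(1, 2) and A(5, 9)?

M = ((x₁ + x₂)/2, (y₁ + y₂)/2)
= ((1 + 5)/2, (2 + 9)/2)
= (6/2, 11/2) = (3, 11/2)

(3, 11/2)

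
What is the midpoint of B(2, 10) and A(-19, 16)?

The midpoint is the average of the coordinates:
x: (2 + -19)/2 = -17/2
y: (10 + 16)/2 = 13
Midpoint = (-17/2, 13)

(-17/2, 13)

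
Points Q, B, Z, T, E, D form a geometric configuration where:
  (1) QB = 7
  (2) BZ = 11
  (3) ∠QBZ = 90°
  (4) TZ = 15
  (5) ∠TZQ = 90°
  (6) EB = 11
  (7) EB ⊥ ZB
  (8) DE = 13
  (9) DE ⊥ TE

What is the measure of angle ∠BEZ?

Step 1: By the law of cosines on triangle EBZ: EZ² = 11² + 11² − 2·11·11·cos(90°) = 242, so EZ = 11·√2.
Step 2: By the inverse law of cosines on triangle BEZ: cos(∠BEZ) = (11² + (11·√2)² − 11²) / (2·11·11·√2) = 242/342.24 = 0.7071, so ∠BEZ = 45°.

Therefore, the measure of angle ∠BEZ = 45°.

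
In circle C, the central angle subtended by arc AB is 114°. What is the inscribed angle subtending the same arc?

An inscribed angle intercepts an arc from a point on the circle, while the central angle intercepts the same arc from the center.
The inscribed angle is always half the central angle: 114° / 2 = 57°.

57°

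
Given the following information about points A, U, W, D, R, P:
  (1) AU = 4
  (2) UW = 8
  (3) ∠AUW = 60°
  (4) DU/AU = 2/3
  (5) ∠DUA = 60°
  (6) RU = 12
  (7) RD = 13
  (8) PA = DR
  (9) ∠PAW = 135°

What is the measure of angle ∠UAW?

Step 1: By the law of cosines on triangle AUW: AW² = 4² + 8² − 2·4·8·cos(60°) = 48, so AW = 4·√3.
Step 2: By the inverse law of cosines on triangle UAW: cos(∠UAW) = (4² + (4·√3)² − 8²) / (2·4·4·√3) = 0/55.43 = 0, so ∠UAW = 90°.

Therefore, the measure of angle ∠UAW = 90°.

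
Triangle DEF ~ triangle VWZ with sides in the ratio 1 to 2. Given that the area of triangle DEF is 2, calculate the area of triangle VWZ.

The ratio of areas of similar triangles = (side ratio)^2.
Side ratio = 1:2, so area ratio = 1:4.
Area of VWZ / Area of DEF = 4/1
Area of VWZ = 2 * 4/1 = 8

8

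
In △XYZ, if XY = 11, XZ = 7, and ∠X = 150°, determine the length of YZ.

By the law of cosines: YZ^2 = XY^2 + XZ^2 - 2*XY*XZ*cos(X)
YZ^2 = 11^2 + 7^2 - 2*11*7*cos(150°)
YZ^2 = 121 + 49 - 154*(-sqrt(3)/2)
YZ^2 = 77*sqrt(3) + 170
YZ = sqrt(77*sqrt(3) + 170)

sqrt(77*sqrt(3) + 170)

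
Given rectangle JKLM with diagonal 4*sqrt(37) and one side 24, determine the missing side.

b = sqrt(d^2 - a^2) = sqrt(592 - 576) = sqrt(16) = 4

4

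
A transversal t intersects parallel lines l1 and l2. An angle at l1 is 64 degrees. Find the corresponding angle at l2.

When a transversal crosses parallel lines, angles in the same position at each intersection are called corresponding angles.
These are always equal, so the answer is 64 degrees.

64 degrees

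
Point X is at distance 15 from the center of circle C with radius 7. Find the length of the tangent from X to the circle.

tangent = √(d² - r²) = √(15² - 7²) = √(225 - 49) = √176 = 4*sqrt(11)

4*sqrt(11)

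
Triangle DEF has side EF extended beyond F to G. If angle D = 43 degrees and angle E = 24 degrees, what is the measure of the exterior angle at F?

By the exterior angle theorem, an exterior angle of a triangle equals the sum of the two remote interior angles.
Exterior angle = angle D + angle E
Exterior angle = 43 + 24 = 67 degrees

67 degrees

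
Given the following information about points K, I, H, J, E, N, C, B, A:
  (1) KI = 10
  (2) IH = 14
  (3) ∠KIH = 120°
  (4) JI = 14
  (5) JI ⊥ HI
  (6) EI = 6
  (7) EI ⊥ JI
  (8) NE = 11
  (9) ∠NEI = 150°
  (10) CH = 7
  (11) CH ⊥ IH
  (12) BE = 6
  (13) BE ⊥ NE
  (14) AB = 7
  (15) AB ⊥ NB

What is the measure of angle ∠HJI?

Step 1: By the law of cosines on triangle JIH: JH² = 14² + 14² − 2·14·14·cos(90°) = 392, so JH = 14·√2.
Step 2: By the inverse law of cosines on triangle HJI: cos(∠HJI) = ((14·√2)² + 14² − 14²) / (2·14·√2·14) = 392/554.37 = 0.7071, so ∠HJI = 45°.

Therefore, the measure of angle ∠HJI = 45°.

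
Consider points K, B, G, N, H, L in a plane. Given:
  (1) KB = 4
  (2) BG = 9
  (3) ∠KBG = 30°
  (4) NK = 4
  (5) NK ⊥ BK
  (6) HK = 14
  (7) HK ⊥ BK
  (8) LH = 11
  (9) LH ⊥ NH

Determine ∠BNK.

Step 1: By the law of cosines on triangle NKB: NB² = 4² + 4² − 2·4·4·cos(90°) = 32, so NB = 4·√2.
Step 2: By the inverse law of cosines on triangle BNK: cos(∠BNK) = ((4·√2)² + 4² − 4²) / (2·4·√2·4) = 32/45.25 = 0.7071, so ∠BNK = 45°.

Therefore, the measure of angle ∠BNK = 45°.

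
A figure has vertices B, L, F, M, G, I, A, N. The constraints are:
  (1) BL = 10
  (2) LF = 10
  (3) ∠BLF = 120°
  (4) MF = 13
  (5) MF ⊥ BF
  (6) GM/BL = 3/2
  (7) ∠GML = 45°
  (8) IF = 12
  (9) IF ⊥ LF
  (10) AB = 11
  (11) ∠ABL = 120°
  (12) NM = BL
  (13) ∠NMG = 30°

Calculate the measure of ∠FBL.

Step 1: By the law of cosines on triangle BLF: BF² = 10² + 10² − 2·10·10·cos(120°) = 300, so BF = 10·√3.
Step 2: By the inverse law of cosines on triangle FBL: cos(∠FBL) = ((10·√3)² + 10² − 10²) / (2·10·√3·10) = 300/346.41 = 0.866, so ∠FBL = 30°.

Therefore, the measure of angle ∠FBL = 30°.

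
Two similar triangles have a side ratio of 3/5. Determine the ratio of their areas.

Area scales with the square of linear dimensions. If every length is multiplied by 3/5, then the area is multiplied by (3/5)^2 = 9/25.
The area ratio is 9:25.

9:25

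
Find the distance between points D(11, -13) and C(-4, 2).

d = sqrt((-15)^2 + (15)^2) = sqrt(450) = 15*sqrt(2)

15*sqrt(2)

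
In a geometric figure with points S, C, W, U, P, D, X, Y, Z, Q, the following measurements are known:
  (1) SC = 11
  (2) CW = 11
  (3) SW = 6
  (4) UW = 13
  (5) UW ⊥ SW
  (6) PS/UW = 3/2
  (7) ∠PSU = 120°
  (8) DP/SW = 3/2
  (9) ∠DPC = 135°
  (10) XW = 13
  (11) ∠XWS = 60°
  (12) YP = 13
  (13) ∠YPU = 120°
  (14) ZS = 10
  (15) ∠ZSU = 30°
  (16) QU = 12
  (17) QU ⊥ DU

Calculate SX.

Step 1: By the law of cosines on triangle SWX: SX² = 6² + 13² − 2·6·13·cos(60°) = 127, so SX = √127.

Therefore, the length of SX = √127.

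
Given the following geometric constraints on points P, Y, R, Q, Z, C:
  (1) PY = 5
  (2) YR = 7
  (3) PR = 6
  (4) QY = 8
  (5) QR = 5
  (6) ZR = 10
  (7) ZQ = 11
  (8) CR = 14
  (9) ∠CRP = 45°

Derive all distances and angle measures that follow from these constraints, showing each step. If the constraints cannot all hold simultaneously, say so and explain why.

The constraints are consistent.

Step 1: From PR = 6, RC = 14, and ∠PRC = 45°, by the law of cosines:
  PC² = PR² + RC² - 2·PR·RC·cos(45°) = 36 + 196 - 118.8 = 113.2
  PC ≈ 10.64

Step 2: From PR = 6, PY = 5, RY = 7, by the inverse law of cosines:
  cos(∠RPY) = (PR² + PY² - RY²) / (2·PR·PY)
  ∠RPY = 78.46°

Step 3: From YP = 5, YR = 7, PR = 6, by the inverse law of cosines:
  cos(∠PYR) = (YP² + YR² - PR²) / (2·YP·YR)
  ∠PYR = 57.12°

Step 4: From YQ = 8, YR = 7, QR = 5, by the inverse law of cosines:
  cos(∠QYR) = (YQ² + YR² - QR²) / (2·YQ·YR)
  ∠QYR = 38.21°

Step 5: From RP = 6, RY = 7, PY = 5, by the inverse law of cosines:
  cos(∠PRY) = (RP² + RY² - PY²) / (2·RP·RY)
  ∠PRY = 44.42°

Step 6: From RQ = 5, RY = 7, QY = 8, by the inverse law of cosines:
  cos(∠QRY) = (RQ² + RY² - QY²) / (2·RQ·RY)
  ∠QRY = 81.79°

Step 7: From RQ = 5, RZ = 10, QZ = 11, by the inverse law of cosines:
  cos(∠QRZ) = (RQ² + RZ² - QZ²) / (2·RQ·RZ)
  ∠QRZ = 87.71°

Step 8: From QR = 5, QY = 8, RY = 7, by the inverse law of cosines:
  cos(∠RQY) = (QR² + QY² - RY²) / (2·QR·QY)
  ∠RQY = 60°

Step 9: From QR = 5, QZ = 11, RZ = 10, by the inverse law of cosines:
  cos(∠RQZ) = (QR² + QZ² - RZ²) / (2·QR·QZ)
  ∠RQZ = 65.28°

Step 10: From ZQ = 11, ZR = 10, QR = 5, by the inverse law of cosines:
  cos(∠QZR) = (ZQ² + ZR² - QR²) / (2·ZQ·ZR)
  ∠QZR = 27.01°

Step 11: From PC = 10.64, PR = 6, CR = 14, by the inverse law of cosines:
  cos(∠CPR) = (PC² + PR² - CR²) / (2·PC·PR)
  ∠CPR = 111.5°

Step 12: From CP = 10.64, CR = 14, PR = 6, by the inverse law of cosines:
  cos(∠PCR) = (CP² + CR² - PR²) / (2·CP·CR)
  ∠PCR = 23.5°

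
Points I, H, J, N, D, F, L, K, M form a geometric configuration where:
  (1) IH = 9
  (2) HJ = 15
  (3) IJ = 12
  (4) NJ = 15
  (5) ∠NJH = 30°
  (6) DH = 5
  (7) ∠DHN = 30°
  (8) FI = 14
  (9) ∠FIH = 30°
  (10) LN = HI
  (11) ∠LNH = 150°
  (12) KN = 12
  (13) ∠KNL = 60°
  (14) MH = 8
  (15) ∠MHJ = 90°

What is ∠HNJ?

Step 1: By the law of cosines on triangle NJH: NH² = 15² + 15² − 2·15·15·cos(30°) = 60.29, so NH ≈ 7.76.
Step 2: By the inverse law of cosines on triangle HNJ: cos(∠HNJ) = (7.76² + 15² − 15²) / (2·7.76·15) = 60.29/232.94 = 0.2588, so ∠HNJ = 75°.

Therefore, the measure of angle ∠HNJ = 75°.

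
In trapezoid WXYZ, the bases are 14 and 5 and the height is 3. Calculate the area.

A trapezoid's area equals the midsegment times the height.
The midsegment is (14 + 5) / 2 = 19/2.
Area = 19/2 * 3 = 57/2.

57/2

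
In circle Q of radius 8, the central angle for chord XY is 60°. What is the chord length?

Drop a perpendicular from the center to the chord, bisecting both the chord and the central angle.
Each half-chord = r sin(θ/2) = 8 sin(30°).
The full chord = 2 × 8 × sin(30°) = 8.

8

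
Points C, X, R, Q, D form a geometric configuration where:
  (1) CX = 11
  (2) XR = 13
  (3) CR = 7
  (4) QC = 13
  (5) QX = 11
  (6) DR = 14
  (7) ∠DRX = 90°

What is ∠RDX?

Step 1: By the law of cosines on triangle DRX: DX² = 14² + 13² − 2·14·13·cos(90°) = 365, so DX ≈ 19.1.
Step 2: By the inverse law of cosines on triangle RDX: cos(∠RDX) = (14² + 19.1² − 13²) / (2·14·19.1) = 392/534.94 = 0.7328, so ∠RDX = 42.88°.

Therefore, the measure of angle ∠RDX = 42.88°.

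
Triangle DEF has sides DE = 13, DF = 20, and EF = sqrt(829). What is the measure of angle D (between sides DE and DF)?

cos(D) = (13² + 20² - (sqrt(829))²) / (2 × 13 × 20) = -1/2, so D = arccos(-1/2) = 120°.

120°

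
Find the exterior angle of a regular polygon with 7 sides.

Each exterior angle of a regular n-gon is 360 / n.
For n = 7: 360 / 7 = 360/7 degrees.

360/7 degrees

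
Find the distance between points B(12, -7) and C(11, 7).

The horizontal distance is |11 - 12| = 1 and the vertical distance is |7 - -7| = 14.
By the Pythagorean theorem, d = sqrt(1^2 + 14^2) = sqrt(197).

sqrt(197)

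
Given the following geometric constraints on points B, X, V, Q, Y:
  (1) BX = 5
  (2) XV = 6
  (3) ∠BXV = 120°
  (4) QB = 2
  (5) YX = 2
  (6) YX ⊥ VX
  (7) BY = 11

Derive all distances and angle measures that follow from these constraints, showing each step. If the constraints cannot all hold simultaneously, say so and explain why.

These constraints are not satisfiable: by the triangle inequality in triangle XBY, (1) BX = 5 and (5) YX = 2 force BY ≤ 5 + 2 = 7, but (7) says BY = 11. No planar figure meets all of them, so nothing further can be derived.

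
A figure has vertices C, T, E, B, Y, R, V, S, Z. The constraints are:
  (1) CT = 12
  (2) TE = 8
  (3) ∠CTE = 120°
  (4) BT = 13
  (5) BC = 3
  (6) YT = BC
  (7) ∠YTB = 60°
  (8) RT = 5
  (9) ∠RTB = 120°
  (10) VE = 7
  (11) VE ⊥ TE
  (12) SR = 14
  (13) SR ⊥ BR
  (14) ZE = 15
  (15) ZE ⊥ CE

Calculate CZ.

Step 1: By the law of cosines on triangle ETC: EC² = 8² + 12² − 2·8·12·cos(120°) = 304, so EC = 4·√19.
Step 2: By the law of cosines on triangle CEZ: CZ² = (4·√19)² + 15² − 2·4·√19·15·cos(90°) = 529, so CZ = 23.

Therefore, the length of CZ = 23.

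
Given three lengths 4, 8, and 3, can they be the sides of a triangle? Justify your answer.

Check the triangle inequality: 4 + 3 = 7 ≤ 8.
Since the sum of two sides does not exceed the third, no triangle can be formed.

No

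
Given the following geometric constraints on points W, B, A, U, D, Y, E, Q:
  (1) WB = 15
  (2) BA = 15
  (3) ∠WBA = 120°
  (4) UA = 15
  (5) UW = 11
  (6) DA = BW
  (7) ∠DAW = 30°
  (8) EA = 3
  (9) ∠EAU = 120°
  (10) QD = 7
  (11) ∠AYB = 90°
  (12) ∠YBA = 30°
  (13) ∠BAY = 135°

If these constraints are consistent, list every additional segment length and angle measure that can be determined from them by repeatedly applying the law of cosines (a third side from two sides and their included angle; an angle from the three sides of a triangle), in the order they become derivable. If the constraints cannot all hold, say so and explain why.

These constraints are not satisfiable: (11), (12) and (13) are the three interior angles of triangle AYB, which must sum to 180°, but 90° + 30° + 135° = 255°. No planar figure meets all of them, so nothing further can be derived.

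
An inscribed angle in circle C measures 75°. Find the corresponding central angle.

By the inscribed angle theorem, the central angle is twice the inscribed angle.
Central angle = 2 × 75° = 150°

150°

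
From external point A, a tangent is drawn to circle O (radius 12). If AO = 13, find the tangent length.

The tangent, radius, and line from the external point to the center form a right triangle.
The right angle is where the tangent meets the radius.
By the Pythagorean theorem: tangent² + 12² = 13²
tangent² = 169 - 144 = 25
tangent = 5

5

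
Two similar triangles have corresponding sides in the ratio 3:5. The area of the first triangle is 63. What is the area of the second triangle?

For similar figures, the area ratio equals the square of the side ratio.
Side ratio (the first triangle to the second triangle) = 3:5, so area ratio = 3^2:5^2 = 9:25.
If the area of the first triangle is 63, then the area of the second triangle = 63 * (25/9) = 175.

175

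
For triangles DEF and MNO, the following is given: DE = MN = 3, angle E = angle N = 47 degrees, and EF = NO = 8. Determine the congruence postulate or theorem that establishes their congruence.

Consider the given information: DE = MN = 3, angle E = angle N = 47 degrees, and EF = NO = 8
This is not SSS or ASA: SSS requires all three pairs of sides, but we don't have that. ASA requires two angles and the side between them.
The correct criterion is SAS. Two pairs of corresponding sides and the included angle are equal (Side-Angle-Side).

SAS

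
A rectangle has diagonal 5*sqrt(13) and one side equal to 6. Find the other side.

b = sqrt(d^2 - a^2) = sqrt(325 - 36) = sqrt(289) = 17

17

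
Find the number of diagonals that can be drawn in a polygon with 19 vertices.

The number of diagonals in an n-gon is n(n - 3)/2.
For n = 19: 19(19 - 3)/2 = 19 × 16 / 2 = 152.

152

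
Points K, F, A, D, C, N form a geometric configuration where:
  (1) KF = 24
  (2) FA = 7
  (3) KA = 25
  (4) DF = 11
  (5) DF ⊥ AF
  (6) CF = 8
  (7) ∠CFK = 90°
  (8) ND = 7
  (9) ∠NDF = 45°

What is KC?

Step 1: By the law of cosines on triangle KFC: KC² = 24² + 8² − 2·24·8·cos(90°) = 640, so KC = 8·√10.

Therefore, the length of KC = 8·√10.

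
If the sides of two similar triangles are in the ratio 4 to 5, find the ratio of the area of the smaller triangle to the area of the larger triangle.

Area scales with the square of linear dimensions. If every length is multiplied by 4/5, then the area is multiplied by (4/5)^2 = 16/25.
The area ratio is 16:25.

16:25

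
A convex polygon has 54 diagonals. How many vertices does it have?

Using d = n(n - 3)/2, we solve 54 = n(n - 3)/2.
So n(n - 3) = 108.
Testing n = 12: 12 * 9 = 108 = 108. Correct.
The polygon has 12 sides.

12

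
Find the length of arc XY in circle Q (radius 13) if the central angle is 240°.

Arc length = 2π(13)(2/3) = 52*pi/3

52*pi/3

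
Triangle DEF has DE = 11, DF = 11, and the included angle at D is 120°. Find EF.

By the law of cosines: EF^2 = DE^2 + DF^2 - 2*DE*DF*cos(D)
EF^2 = 11^2 + 11^2 - 2*11*11*cos(120°)
EF^2 = 121 + 121 - 242*(-1/2)
EF^2 = 363
EF = 11*sqrt(3)

11*sqrt(3)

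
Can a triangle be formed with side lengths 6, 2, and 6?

Sort the sides: 2, 6, 6.
It suffices to check that the sum of the two smallest exceeds the largest:
2 + 6 = 8 > 6. ✓
Yes, a valid triangle can be formed.

Yes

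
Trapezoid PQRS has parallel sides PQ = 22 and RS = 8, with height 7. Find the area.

Area of a trapezoid = (base1 + base2) * height / 2
Area = (22 + 8) * 7 / 2
Area = 30 * 7 / 2
Area = 210 / 2
Area = 105

105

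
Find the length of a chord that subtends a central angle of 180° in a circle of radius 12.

Chord = 2(12) sin(90°) = 24

24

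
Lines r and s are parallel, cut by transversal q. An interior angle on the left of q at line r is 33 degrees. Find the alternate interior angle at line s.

Alternate interior angles lie on opposite sides of the transversal, between the parallel lines.
By the alternate interior angle theorem, they are equal: 33 degrees.

33 degrees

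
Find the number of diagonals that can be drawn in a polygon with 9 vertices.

Total line segments between 9 vertices = C(9,2) = 36.
Subtract the 9 sides: 36 - 9 = 27 diagonals.

27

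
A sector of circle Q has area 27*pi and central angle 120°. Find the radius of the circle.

The sector covers 120°/360° = 1/3 of the full circle.
Full circle area = 27*pi / 1/3 = 81*pi.
Since full area = πr², we get r² = 81*pi/π = 81, so r = 9.

9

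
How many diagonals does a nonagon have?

Each of the 9 vertices connects to 6 non-adjacent vertices via diagonals.
Total connections = 9 × 6 = 54, but each diagonal is counted twice.
Number of diagonals = 54 / 2 = 27.

27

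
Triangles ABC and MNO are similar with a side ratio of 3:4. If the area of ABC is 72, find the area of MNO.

Area ratio = (3/4)^2 = 9/16. Area of MNO = 72 * 16/9 = 128.

128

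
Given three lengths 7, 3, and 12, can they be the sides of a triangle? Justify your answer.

Check the triangle inequality: 7 + 3 = 10 ≤ 12.
Since the sum of two sides does not exceed the third, no triangle can be formed.

No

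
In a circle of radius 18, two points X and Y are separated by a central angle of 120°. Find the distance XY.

Drop a perpendicular from the center to the chord, bisecting both the chord and the central angle.
Each half-chord = r sin(θ/2) = 18 sin(60°).
The full chord = 2 × 18 × sin(60°) = 18*sqrt(3).

18*sqrt(3)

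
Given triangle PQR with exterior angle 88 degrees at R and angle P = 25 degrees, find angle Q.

By the exterior angle theorem: exterior angle = sum of remote interior angles.
88 = 25 + angle Q
angle Q = 88 - 25 = 63 degrees

63 degrees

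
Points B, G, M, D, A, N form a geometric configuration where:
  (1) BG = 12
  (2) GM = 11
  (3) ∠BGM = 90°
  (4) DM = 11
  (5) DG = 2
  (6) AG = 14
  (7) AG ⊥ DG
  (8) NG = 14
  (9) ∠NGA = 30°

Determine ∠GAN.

Step 1: By the law of cosines on triangle AGN: AN² = 14² + 14² − 2·14·14·cos(30°) = 52.52, so AN ≈ 7.25.
Step 2: By the inverse law of cosines on triangle GAN: cos(∠GAN) = (14² + 7.25² − 14²) / (2·14·7.25) = 52.52/202.91 = 0.2588, so ∠GAN = 75°.

Therefore, the measure of angle ∠GAN = 75°.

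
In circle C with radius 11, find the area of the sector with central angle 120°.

Sector area = πr² × θ/360
= π × 11² × 1/3
= π × 121 × 1/3
= 121*pi/3

121*pi/3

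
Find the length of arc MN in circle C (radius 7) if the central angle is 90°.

The full circumference is 2πr = 2π(7) = 14*pi.
The arc spans 90° out of 360°, which is a fraction of 1/4.
Arc length = 14*pi × 1/4 = 7*pi/2.

7*pi/2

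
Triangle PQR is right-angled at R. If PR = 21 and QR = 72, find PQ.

By the Pythagorean theorem: PQ^2 = PR^2 + QR^2
PQ^2 = 21^2 + 72^2 = 441 + 5184 = 5625
PQ = sqrt(5625) = 75

75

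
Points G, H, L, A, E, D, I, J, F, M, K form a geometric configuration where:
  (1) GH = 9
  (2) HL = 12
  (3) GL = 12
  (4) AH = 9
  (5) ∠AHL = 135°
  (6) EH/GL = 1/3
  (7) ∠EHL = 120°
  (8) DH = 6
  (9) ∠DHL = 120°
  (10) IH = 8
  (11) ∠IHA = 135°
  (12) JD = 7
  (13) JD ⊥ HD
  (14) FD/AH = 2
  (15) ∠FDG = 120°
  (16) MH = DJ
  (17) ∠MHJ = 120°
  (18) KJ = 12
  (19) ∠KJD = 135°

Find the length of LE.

From the given relations: EH = 1/3·GL = 1/3·12 = 4.
Step 1: By the law of cosines on triangle LHE: LE² = 12² + 4² − 2·12·4·cos(120°) = 208, so LE = 4·√13.

Therefore, the length of LE = 4·√13.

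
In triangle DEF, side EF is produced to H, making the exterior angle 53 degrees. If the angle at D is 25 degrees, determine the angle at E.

By the exterior angle theorem: exterior angle = sum of remote interior angles.
53 = 25 + angle E
angle E = 53 - 25 = 28 degrees

28 degrees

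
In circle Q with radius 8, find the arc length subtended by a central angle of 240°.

The full circumference is 2πr = 2π(8) = 16*pi.
The arc spans 240° out of 360°, which is a fraction of 2/3.
Arc length = 16*pi × 2/3 = 32*pi/3.

32*pi/3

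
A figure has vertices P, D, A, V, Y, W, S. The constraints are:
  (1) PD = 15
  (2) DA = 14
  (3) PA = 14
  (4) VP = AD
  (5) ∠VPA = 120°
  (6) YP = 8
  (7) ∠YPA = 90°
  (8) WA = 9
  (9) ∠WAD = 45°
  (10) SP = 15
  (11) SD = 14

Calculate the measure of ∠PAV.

From the given relations: VP = AD = 14.
Step 1: By the law of cosines on triangle APV: AV² = 14² + 14² − 2·14·14·cos(120°) = 588, so AV = 14·√3.
Step 2: By the inverse law of cosines on triangle PAV: cos(∠PAV) = (14² + (14·√3)² − 14²) / (2·14·14·√3) = 588/678.96 = 0.866, so ∠PAV = 30°.

Therefore, the measure of angle ∠PAV = 30°.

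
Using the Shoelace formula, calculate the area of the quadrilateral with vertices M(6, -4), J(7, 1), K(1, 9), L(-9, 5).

Shoelace: sum of cross terms = 188, Area = (1/2)|188| = 94

94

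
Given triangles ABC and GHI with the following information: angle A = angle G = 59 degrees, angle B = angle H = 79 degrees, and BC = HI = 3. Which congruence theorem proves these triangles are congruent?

Consider the given information: angle A = angle G = 59 degrees, angle B = angle H = 79 degrees, and BC = HI = 3
This is not SSS or HL: SSS requires all three pairs of sides, but we don't have that. HL only applies to right triangles with matching hypotenuse and leg.
The correct criterion is AAS. Two pairs of corresponding angles and a non-included side are equal (Angle-Angle-Side).

AAS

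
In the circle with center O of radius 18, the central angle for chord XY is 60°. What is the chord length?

Chord = 2(18) sin(30°) = 18

18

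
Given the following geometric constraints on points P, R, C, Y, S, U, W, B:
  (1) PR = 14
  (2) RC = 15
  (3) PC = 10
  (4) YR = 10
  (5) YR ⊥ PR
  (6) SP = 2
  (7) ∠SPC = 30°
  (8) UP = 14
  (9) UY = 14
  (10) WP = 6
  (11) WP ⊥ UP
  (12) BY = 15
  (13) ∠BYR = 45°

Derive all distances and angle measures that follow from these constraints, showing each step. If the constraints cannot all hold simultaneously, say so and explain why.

The constraints are consistent.

Step 1: From PR = 14, RY = 10, and ∠PRY = 90°, by the law of cosines:
  PY² = PR² + RY² - 2·PR·RY·cos(90°) = 196 + 100 - 0 = 296
  PY = 2·√74

Step 2: From RY = 10, YB = 15, and ∠RYB = 45°, by the law of cosines:
  RB² = RY² + YB² - 2·RY·YB·cos(45°) = 100 + 225 - 212.1 = 112.9
  RB ≈ 10.62

Step 3: From CP = 10, PS = 2, and ∠CPS = 30°, by the law of cosines:
  CS² = CP² + PS² - 2·CP·PS·cos(30°) = 100 + 4 - 34.64 = 69.36
  CS ≈ 8.33

Step 4: From UP = 14, PW = 6, and ∠UPW = 90°, by the law of cosines:
  UW² = UP² + PW² - 2·UP·PW·cos(90°) = 196 + 36 - 0 = 232
  UW = 2·√58

Step 5: From PC = 10, PR = 14, CR = 15, by the inverse law of cosines:
  cos(∠CPR) = (PC² + PR² - CR²) / (2·PC·PR)
  ∠CPR = 75.31°

Step 6: From RC = 15, RP = 14, CP = 10, by the inverse law of cosines:
  cos(∠CRP) = (RC² + RP² - CP²) / (2·RC·RP)
  ∠CRP = 40.16°

Step 7: From CP = 10, CR = 15, PR = 14, by the inverse law of cosines:
  cos(∠PCR) = (CP² + CR² - PR²) / (2·CP·CR)
  ∠PCR = 64.53°

Step 8: From PR = 14, PY = 2·√74, RY = 10, by the inverse law of cosines:
  cos(∠RPY) = (PR² + PY² - RY²) / (2·PR·PY)
  ∠RPY = 35.54°

Step 9: From PU = 14, PY = 2·√74, UY = 14, by the inverse law of cosines:
  cos(∠UPY) = (PU² + PY² - UY²) / (2·PU·PY)
  ∠UPY = 52.09°

Step 10: From RB = 10.62, RY = 10, BY = 15, by the inverse law of cosines:
  cos(∠BRY) = (RB² + RY² - BY²) / (2·RB·RY)
  ∠BRY = 93.27°

Step 11: From CP = 10, CS = 8.33, PS = 2, by the inverse law of cosines:
  cos(∠PCS) = (CP² + CS² - PS²) / (2·CP·CS)
  ∠PCS = 6.9°

Step 12: From YP = 2·√74, YR = 10, PR = 14, by the inverse law of cosines:
  cos(∠PYR) = (YP² + YR² - PR²) / (2·YP·YR)
  ∠PYR = 54.46°

Step 13: From YP = 2·√74, YU = 14, PU = 14, by the inverse law of cosines:
  cos(∠PYU) = (YP² + YU² - PU²) / (2·YP·YU)
  ∠PYU = 52.09°

Step 14: From SC = 8.33, SP = 2, CP = 10, by the inverse law of cosines:
  cos(∠CSP) = (SC² + SP² - CP²) / (2·SC·SP)
  ∠CSP = 143.1°

Step 15: From UP = 14, UW = 2·√58, PW = 6, by the inverse law of cosines:
  cos(∠PUW) = (UP² + UW² - PW²) / (2·UP·UW)
  ∠PUW = 23.2°

Step 16: From UP = 14, UY = 14, PY = 2·√74, by the inverse law of cosines:
  cos(∠PUY) = (UP² + UY² - PY²) / (2·UP·UY)
  ∠PUY = 75.82°

Step 17: From WP = 6, WU = 2·√58, PU = 14, by the inverse law of cosines:
  cos(∠PWU) = (WP² + WU² - PU²) / (2·WP·WU)
  ∠PWU = 66.8°

Step 18: From BR = 10.62, BY = 15, RY = 10, by the inverse law of cosines:
  cos(∠RBY) = (BR² + BY² - RY²) / (2·BR·BY)
  ∠RBY = 41.73°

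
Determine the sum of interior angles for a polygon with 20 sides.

The sum of interior angles of an n-sided polygon is (n - 2) * 180.
For n = 20: (20 - 2) * 180 = 18 * 180 = 3240 degrees.

3240 degrees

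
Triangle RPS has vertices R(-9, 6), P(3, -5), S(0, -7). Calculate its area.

Using the Shoelace formula for a triangle:
Area = (1/2)|x0(y1 - y2) + x1(y2 - y0) + x2(y0 - y1)|
Area = (1/2)|-9(-5 - -7) + 3(-7 - 6) + 0(6 - -5)|
Area = (1/2)|-18 + -39 + 0|
Area = (1/2)|-57|
Area = (1/2)(57)
Area = 57/2

57/2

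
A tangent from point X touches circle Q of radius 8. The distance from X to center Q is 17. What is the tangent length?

The tangent, radius, and line from the external point to the center form a right triangle.
The right angle is where the tangent meets the radius.
By the Pythagorean theorem: tangent² + 8² = 17²
tangent² = 289 - 64 = 225
tangent = 15

15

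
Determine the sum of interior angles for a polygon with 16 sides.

The sum of interior angles of an n-sided polygon is (n - 2) * 180.
For n = 16: (16 - 2) * 180 = 14 * 180 = 2520 degrees.

2520 degrees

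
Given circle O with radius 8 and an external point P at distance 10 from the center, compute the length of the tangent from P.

tangent = √(d² - r²) = √(10² - 8²) = √(100 - 64) = √36 = 6

6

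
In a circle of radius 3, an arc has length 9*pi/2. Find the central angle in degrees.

Arc length L = 2πr × θ/360, so θ = 360L / (2πr).
θ = 360 × 9*pi/2 / (2π × 3)
θ = 270°
θ = 270°

270°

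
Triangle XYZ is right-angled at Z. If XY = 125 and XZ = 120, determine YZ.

By the Pythagorean theorem: YZ^2 = XY^2 - XZ^2
YZ^2 = 125^2 - 120^2 = 15625 - 14400 = 1225
YZ = sqrt(1225) = 35

35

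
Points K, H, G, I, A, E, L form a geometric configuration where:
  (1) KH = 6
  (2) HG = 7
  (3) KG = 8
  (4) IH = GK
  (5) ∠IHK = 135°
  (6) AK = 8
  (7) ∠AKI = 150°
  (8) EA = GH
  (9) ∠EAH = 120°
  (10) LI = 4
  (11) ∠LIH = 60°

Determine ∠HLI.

From the given relations: IH = GK = 8.
Step 1: By the law of cosines on triangle LIH: LH² = 4² + 8² − 2·4·8·cos(60°) = 48, so LH = 4·√3.
Step 2: By the inverse law of cosines on triangle HLI: cos(∠HLI) = ((4·√3)² + 4² − 8²) / (2·4·√3·4) = 0/55.43 = 0, so ∠HLI = 90°.

Therefore, the measure of angle ∠HLI = 90°.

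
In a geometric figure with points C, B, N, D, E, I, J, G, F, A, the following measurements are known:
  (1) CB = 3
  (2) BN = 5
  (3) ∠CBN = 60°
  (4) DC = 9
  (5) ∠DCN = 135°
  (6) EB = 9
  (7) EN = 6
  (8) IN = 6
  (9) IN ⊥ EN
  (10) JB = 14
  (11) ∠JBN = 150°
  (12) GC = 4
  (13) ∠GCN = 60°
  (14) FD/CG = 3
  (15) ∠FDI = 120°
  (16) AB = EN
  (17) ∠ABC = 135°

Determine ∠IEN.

Step 1: By the law of cosines on triangle ENI: EI² = 6² + 6² − 2·6·6·cos(90°) = 72, so EI = 6·√2.
Step 2: By the inverse law of cosines on triangle IEN: cos(∠IEN) = ((6·√2)² + 6² − 6²) / (2·6·√2·6) = 72/101.82 = 0.7071, so ∠IEN = 45°.

Therefore, the measure of angle ∠IEN = 45°.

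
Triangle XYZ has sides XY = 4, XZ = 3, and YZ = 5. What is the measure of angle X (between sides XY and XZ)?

cos(X) = (4² + 3² - (5)²) / (2 × 4 × 3) = 0, so X = arccos(0) = 90°.

90°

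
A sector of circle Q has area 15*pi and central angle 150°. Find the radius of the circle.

The sector covers 150°/360° = 5/12 of the full circle.
Full circle area = 15*pi / 5/12 = 36*pi.
Since full area = πr², we get r² = 36*pi/π = 36, so r = 6.

6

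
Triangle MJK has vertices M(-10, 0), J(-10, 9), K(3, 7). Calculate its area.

The Shoelace formula computes the area from vertex coordinates by summing cross products.
For vertices (-10,0), (-10,9), (3,7):
Signed sum = -10*9 - -10*0 + -10*7 - 3*9 + 3*0 - -10*7
= -90 + -97 + 70 = -117
Area = (1/2)|-117| = 117/2.

117/2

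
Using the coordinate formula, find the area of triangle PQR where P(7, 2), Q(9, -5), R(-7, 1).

The Shoelace formula computes the area from vertex coordinates by summing cross products.
For vertices (7,2), (9,-5), (-7,1):
Signed sum = 7*-5 - 9*2 + 9*1 - -7*-5 + -7*2 - 7*1
= -53 + -26 + -21 = -100
Area = (1/2)|-100| = 50.

50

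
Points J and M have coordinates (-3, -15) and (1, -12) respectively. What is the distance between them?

The horizontal distance is |1 - -3| = 4 and the vertical distance is |-12 - -15| = 3.
By the Pythagorean theorem, d = sqrt(4^2 + 3^2) = sqrt(25) = 5.

5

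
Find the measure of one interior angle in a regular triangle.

Each interior angle of a regular n-gon is (n - 2) * 180 / n.
For n = 3: (3 - 2) * 180 / 3 = 180/3 = 60 degrees.

60 degrees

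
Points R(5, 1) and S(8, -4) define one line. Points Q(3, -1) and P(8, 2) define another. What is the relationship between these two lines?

Slope of line 1: m1 = (-4 - 1)/(8 - 5) = -5/3 = -5/3
Slope of line 2: m2 = (2 - -1)/(8 - 3) = 3/5 = 3/5
Two lines are perpendicular when the product of their slopes is -1 (negative reciprocals).
m1 * m2 = (-5/3) * (3/5) = -1, confirming perpendicularity.

Perpendicular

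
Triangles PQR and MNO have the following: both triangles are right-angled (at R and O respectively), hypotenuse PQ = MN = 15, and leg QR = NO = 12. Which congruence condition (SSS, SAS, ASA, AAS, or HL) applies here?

The given information provides:
both triangles are right-angled (at R and O respectively), hypotenuse PQ = MN = 15, and leg QR = NO = 12
This matches the HL congruence theorem.
The hypotenuse and one leg of two right triangles are equal (Hypotenuse-Leg).

HL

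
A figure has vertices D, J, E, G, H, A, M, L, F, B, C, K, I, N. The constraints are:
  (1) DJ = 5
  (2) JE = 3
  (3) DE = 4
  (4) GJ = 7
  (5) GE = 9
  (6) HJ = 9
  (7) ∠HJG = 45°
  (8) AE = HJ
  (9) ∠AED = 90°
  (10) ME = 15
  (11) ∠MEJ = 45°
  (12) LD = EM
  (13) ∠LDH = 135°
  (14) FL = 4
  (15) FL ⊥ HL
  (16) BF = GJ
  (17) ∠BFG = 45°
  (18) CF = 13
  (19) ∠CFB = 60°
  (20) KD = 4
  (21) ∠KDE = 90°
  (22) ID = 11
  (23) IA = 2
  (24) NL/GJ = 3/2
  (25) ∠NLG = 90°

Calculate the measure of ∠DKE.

Step 1: By the law of cosines on triangle KDE: KE² = 4² + 4² − 2·4·4·cos(90°) = 32, so KE = 4·√2.
Step 2: By the inverse law of cosines on triangle DKE: cos(∠DKE) = (4² + (4·√2)² − 4²) / (2·4·4·√2) = 32/45.25 = 0.7071, so ∠DKE = 45°.

Therefore, the measure of angle ∠DKE = 45°.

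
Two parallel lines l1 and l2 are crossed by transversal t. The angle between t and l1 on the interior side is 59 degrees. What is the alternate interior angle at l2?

Alternate interior angles are equal: 59 degrees.

59 degrees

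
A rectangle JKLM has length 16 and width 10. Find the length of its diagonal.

d = sqrt(16^2 + 10^2) = sqrt(356) = 2*sqrt(89)

2*sqrt(89)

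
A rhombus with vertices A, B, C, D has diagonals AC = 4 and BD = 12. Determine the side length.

The diagonals of a rhombus bisect each other at right angles.
Half-diagonals: 4/2 = 2 and 12/2 = 6
side = sqrt(2^2 + 6^2)
side = sqrt(4 + 36)
side = sqrt(40) = 2*sqrt(10)

2*sqrt(10)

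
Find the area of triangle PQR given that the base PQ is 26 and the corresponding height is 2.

Area = (1/2) * base * height
Area = (1/2) * 26 * 2
Area = 26

26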